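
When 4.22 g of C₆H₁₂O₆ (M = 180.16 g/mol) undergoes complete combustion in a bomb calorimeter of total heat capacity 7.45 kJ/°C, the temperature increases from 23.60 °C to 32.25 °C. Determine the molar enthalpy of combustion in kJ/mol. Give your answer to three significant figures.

ΔH = -2750 kJ/mol

ΔT = 32.25 − 23.60 = 8.65 °C
q_cal = C_cal × ΔT = 7.45 × 8.65 = 64.4425 kJ
n = 4.22 / 180.16 = 0.02342 mol
q_rxn = −q_cal = -64.4425 kJ
ΔH = -64.4425 / 0.02342 = -2752 kJ/mol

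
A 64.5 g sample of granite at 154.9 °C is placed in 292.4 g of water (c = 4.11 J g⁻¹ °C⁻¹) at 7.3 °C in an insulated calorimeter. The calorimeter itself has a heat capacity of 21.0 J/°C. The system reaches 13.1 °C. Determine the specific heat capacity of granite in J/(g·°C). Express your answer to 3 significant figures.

q_gained = (292.4 × 4.11 + 21.0) × (13.1 − 7.3) = 7092 J
q_lost = 64.5 × c × (154.9 − 13.1) = 9146.1 c
Set equal: c = 7092 / 9146.1 = 0.775 J/(g·°C)

c = 0.775 J/(g·°C)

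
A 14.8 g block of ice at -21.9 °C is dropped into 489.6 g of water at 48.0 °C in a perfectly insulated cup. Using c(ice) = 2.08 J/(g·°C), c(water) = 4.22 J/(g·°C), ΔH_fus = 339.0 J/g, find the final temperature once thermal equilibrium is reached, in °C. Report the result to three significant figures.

Heat to bring ice to 0 °C and melt it: q₁ = 14.8×2.08×21.9 + 14.8×339.0 = 5691.4 J
Heat the water can supply cooling to 0 °C: 489.6×4.22×48.0 = 99173.4 J > q₁, so all ice melts.
Energy balance: 489.6×4.22×(48.0 − T) = 5691.4 + 14.8×4.22×(T − 0)
2066.112(48.0 − T) = 5691.4 + 62.456 T
99173.4 − 5691.4 = 2128.568 T
T = 93482.0 / 2128.568 = 43.92 °C

T_f = 43.9 °C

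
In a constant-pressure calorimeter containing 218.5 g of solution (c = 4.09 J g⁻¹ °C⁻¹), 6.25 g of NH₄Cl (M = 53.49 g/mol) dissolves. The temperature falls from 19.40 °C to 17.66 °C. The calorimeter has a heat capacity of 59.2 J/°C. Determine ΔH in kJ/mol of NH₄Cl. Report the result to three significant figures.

|ΔT| = |17.66 − 19.40| = 1.74 °C
|q_surr| = (218.5 × 4.09 + 59.2) × 1.74 = 952.865 × 1.74 = 1658 J
n(NH₄Cl) = 6.25 / 53.49 = 0.1168 mol
Temperature fell, so q_rxn = +|q_surr| = 1.658 kJ
ΔH = q_rxn / n = 14.20 kJ/mol

ΔH = 14.2 kJ/mol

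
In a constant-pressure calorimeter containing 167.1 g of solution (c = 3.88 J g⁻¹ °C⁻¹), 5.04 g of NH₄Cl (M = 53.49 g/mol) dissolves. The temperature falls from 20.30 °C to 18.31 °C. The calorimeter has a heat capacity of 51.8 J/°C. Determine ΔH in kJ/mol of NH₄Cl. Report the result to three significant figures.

|ΔT| = |18.31 − 20.30| = 1.99 °C
|q_surr| = (167.1 × 3.88 + 51.8) × 1.99 = 700.148 × 1.99 = 1393 J
n(NH₄Cl) = 5.04 / 53.49 = 0.09422 mol
Temperature fell, so q_rxn = +|q_surr| = 1.393 kJ
ΔH = q_rxn / n = 14.78 kJ/mol

ΔH = 14.8 kJ/mol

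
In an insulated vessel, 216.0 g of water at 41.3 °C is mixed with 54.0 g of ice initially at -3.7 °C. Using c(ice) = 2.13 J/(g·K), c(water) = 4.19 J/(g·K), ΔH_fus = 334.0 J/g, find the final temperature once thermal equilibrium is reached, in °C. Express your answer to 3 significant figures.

T_f = 16.7 °C

Heat to bring ice to 0 °C and melt it: q₁ = 54.0×2.13×3.7 + 54.0×334.0 = 18462 J
Heat the water can supply cooling to 0 °C: 216.0×4.19×41.3 = 37378.2 J > q₁, so all ice melts.
Energy balance: 216.0×4.19×(41.3 − T) = 18462 + 54.0×4.19×(T − 0)
905.04(41.3 − T) = 18462 + 226.26 T
37378.2 − 18462 = 1131.30 T
T = 18916.2 / 1131.30 = 16.72 °C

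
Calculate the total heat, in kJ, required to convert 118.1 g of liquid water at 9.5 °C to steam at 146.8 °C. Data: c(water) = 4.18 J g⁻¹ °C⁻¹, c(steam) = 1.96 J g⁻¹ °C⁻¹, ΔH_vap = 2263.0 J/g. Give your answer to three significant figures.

q = 323 kJ

q1 (heat water 9.5→100.0 °C): 118.1 × 4.18 × 90.5 = 44676 J
q2 (vaporize at 100 °C): 118.1 × 2263.0 = 267260 J
q3 (heat steam 100.0→146.8 °C): 118.1 × 1.96 × 46.8 = 10833 J
Total: 44676 + 267260 + 10833 = 322769 J = 323 kJ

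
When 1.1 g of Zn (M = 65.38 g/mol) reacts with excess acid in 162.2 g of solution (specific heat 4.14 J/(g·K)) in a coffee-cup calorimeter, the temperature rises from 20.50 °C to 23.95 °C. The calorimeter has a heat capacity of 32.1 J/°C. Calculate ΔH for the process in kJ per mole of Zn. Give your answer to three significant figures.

|ΔT| = |23.95 − 20.50| = 3.45 °C
|q_surr| = (162.2 × 4.14 + 32.1) × 3.45 = 703.608 × 3.45 = 2427 J
n(Zn) = 1.1 / 65.38 = 0.01682 mol
Temperature rose, so q_rxn = −|q_surr| = -2.427 kJ
ΔH = q_rxn / n = -144.3 kJ/mol

ΔH = -144 kJ/mol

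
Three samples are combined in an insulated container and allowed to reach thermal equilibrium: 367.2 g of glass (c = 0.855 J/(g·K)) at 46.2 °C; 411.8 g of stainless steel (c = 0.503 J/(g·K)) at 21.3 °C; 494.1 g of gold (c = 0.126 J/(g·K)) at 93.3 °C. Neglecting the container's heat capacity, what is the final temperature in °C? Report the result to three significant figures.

T_f = 42.4 °C

Σ mᵢcᵢ(T − Tᵢ) = 0  ⇒  T = Σ mᵢcᵢTᵢ / Σ mᵢcᵢ
Σ mᵢcᵢ = 367.2×0.855 + 411.8×0.503 + 494.1×0.126 = 583.3480
Σ mᵢcᵢTᵢ = 313.956×46.2 + 207.1354×21.3 + 62.2566×93.3 = 24725
T = 24725 / 583.3480 = 42.38 °C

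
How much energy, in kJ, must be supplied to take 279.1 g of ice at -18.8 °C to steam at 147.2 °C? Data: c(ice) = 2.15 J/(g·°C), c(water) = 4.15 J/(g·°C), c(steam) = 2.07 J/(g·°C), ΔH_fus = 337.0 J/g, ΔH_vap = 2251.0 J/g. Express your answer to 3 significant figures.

q = 877 kJ

q1 (heat ice -18.8→0.0 °C): 279.1 × 2.15 × 18.8 = 11281 J
q2 (melt at 0 °C): 279.1 × 337.0 = 94057 J
q3 (heat water 0.0→100.0 °C): 279.1 × 4.15 × 100.0 = 115827 J
q4 (vaporize at 100 °C): 279.1 × 2251.0 = 628254 J
q5 (heat steam 100.0→147.2 °C): 279.1 × 2.07 × 47.2 = 27269 J
Total: 11281 + 94057 + 115827 + 628254 + 27269 = 876688 J = 877 kJ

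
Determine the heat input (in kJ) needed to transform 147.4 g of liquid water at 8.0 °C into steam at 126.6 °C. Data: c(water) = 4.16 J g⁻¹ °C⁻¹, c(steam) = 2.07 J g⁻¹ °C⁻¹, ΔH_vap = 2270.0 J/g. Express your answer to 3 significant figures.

q1 (heat water 8.0→100.0 °C): 147.4 × 4.16 × 92.0 = 56413 J
q2 (vaporize at 100 °C): 147.4 × 2270.0 = 334598 J
q3 (heat steam 100.0→126.6 °C): 147.4 × 2.07 × 26.6 = 8116 J
Total: 56413 + 334598 + 8116 = 399127 J = 399 kJ

q = 399 kJ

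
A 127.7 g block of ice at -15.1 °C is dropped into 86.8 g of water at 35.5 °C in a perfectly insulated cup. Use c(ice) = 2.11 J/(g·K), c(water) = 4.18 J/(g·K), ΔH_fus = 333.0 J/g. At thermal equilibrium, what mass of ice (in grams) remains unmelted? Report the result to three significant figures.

Heat to warm all ice to 0 °C: 127.7×2.11×15.1 = 4068.6 J
Heat released by water cooling to 0 °C: 86.8×4.18×35.5 = 12880 J
12880 J < 4068.6 + 127.7×333.0 = 46592.7 J, so not all ice melts; final T = 0 °C.
Heat left for melting: 12880 − 4068.6 = 8811.4 J
Mass melted = 8811.4 / 333.0 = 26.46 g
Ice remaining = 127.7 − 26.46 = 101.24 g

m_ice remaining = 101 g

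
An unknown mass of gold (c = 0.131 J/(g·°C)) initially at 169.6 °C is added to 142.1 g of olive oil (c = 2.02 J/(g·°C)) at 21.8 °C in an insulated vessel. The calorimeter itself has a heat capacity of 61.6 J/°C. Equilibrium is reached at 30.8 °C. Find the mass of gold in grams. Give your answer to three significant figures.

q_gained = (142.1 × 2.02 + 61.6) × (30.8 − 21.8) = 3138 J
q_lost = m × 0.131 × (169.6 − 30.8) = 18.1828 m
m = 3138 / 18.1828 = 173 g

m = 173 g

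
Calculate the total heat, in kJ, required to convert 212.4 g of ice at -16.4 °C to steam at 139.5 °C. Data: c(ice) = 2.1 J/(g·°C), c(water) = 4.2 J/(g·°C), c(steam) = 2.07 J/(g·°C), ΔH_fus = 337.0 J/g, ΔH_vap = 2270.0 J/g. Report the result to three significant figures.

q1 (heat ice -16.4→0.0 °C): 212.4 × 2.1 × 16.4 = 7315 J
q2 (melt at 0 °C): 212.4 × 337.0 = 71579 J
q3 (heat water 0.0→100.0 °C): 212.4 × 4.2 × 100.0 = 89208 J
q4 (vaporize at 100 °C): 212.4 × 2270.0 = 482148 J
q5 (heat steam 100.0→139.5 °C): 212.4 × 2.07 × 39.5 = 17367 J
Total: 7315 + 71579 + 89208 + 482148 + 17367 = 667617 J = 668 kJ

q = 668 kJ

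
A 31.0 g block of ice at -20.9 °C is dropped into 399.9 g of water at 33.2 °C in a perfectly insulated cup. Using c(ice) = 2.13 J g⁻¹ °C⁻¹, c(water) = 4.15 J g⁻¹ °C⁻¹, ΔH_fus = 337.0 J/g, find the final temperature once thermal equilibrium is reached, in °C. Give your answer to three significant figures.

T_f = 24.2 °C

Heat to bring ice to 0 °C and melt it: q₁ = 31.0×2.13×20.9 + 31.0×337.0 = 11827 J
Heat the water can supply cooling to 0 °C: 399.9×4.15×33.2 = 55098.2 J > q₁, so all ice melts.
Energy balance: 399.9×4.15×(33.2 − T) = 11827 + 31.0×4.15×(T − 0)
1659.585(33.2 − T) = 11827 + 128.65 T
55098.2 − 11827 = 1788.235 T
T = 43271.2 / 1788.235 = 24.20 °C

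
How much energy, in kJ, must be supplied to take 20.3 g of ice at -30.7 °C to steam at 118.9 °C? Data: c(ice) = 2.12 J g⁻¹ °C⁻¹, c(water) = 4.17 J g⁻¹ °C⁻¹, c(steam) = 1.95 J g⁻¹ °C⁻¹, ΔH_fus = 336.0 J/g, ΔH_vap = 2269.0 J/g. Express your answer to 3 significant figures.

q = 63.4 kJ

q1 (heat ice -30.7→0.0 °C): 20.3 × 2.12 × 30.7 = 1321 J
q2 (melt at 0 °C): 20.3 × 336.0 = 6821 J
q3 (heat water 0.0→100.0 °C): 20.3 × 4.17 × 100.0 = 8465 J
q4 (vaporize at 100 °C): 20.3 × 2269.0 = 46061 J
q5 (heat steam 100.0→118.9 °C): 20.3 × 1.95 × 18.9 = 748 J
Total: 1321 + 6821 + 8465 + 46061 + 748 = 63416 J = 63.4 kJ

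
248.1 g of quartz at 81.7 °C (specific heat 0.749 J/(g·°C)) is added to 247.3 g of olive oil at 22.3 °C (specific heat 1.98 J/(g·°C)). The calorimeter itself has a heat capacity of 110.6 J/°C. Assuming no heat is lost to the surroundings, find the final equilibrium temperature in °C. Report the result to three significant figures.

T_f = 36.3 °C

Heat lost by quartz = heat gained by olive oil + calorimeter.
(248.1)(0.749)(81.7 − T) = [(247.3)(1.98) + 110.6](T − 22.3)
185.8269 (81.7 − T) = 600.254 (T − 22.3)
15182 − 185.8269 T = 600.254 T − 13386
28568 = 786.0809 T
T = 36.34 °C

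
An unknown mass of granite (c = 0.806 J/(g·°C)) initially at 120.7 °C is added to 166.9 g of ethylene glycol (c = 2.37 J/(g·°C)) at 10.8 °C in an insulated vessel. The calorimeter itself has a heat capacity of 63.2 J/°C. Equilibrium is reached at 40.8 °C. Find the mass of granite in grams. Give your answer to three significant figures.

q_gained = (166.9 × 2.37 + 63.2) × (40.8 − 10.8) = 13760 J
q_lost = m × 0.806 × (120.7 − 40.8) = 64.3994 m
m = 13760 / 64.3994 = 214 g

m = 214 g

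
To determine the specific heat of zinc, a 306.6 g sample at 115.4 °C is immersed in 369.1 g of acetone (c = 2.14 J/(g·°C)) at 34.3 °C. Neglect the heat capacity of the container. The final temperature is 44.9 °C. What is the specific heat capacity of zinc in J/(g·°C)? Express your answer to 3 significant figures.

q_gained = (369.1 × 2.14) × (44.9 − 34.3) = 8373 J
q_lost = 306.6 × c × (115.4 − 44.9) = 21615.3 c
Set equal: c = 8373 / 21615.3 = 0.387 J/(g·°C)

c = 0.387 J/(g·°C)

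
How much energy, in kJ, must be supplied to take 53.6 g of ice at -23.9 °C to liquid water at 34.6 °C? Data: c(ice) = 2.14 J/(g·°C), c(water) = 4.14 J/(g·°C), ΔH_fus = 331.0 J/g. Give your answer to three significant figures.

q = 28.2 kJ

q1 (heat ice -23.9→0.0 °C): 53.6 × 2.14 × 23.9 = 2741 J
q2 (melt at 0 °C): 53.6 × 331.0 = 17742 J
q3 (heat water 0.0→34.6 °C): 53.6 × 4.14 × 34.6 = 7678 J
Total: 2741 + 17742 + 7678 = 28161 J = 28.2 kJ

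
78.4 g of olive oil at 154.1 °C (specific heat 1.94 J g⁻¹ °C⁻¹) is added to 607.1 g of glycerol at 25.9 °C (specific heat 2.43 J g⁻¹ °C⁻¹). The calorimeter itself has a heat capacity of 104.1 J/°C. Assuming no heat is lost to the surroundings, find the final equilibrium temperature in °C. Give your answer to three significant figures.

Heat lost by olive oil = heat gained by glycerol + calorimeter.
(78.4)(1.94)(154.1 − T) = [(607.1)(2.43) + 104.1](T − 25.9)
152.096 (154.1 − T) = 1579.353 (T − 25.9)
23438 − 152.096 T = 1579.353 T − 40905
64343 = 1731.449 T
T = 37.16 °C

T_f = 37.2 °C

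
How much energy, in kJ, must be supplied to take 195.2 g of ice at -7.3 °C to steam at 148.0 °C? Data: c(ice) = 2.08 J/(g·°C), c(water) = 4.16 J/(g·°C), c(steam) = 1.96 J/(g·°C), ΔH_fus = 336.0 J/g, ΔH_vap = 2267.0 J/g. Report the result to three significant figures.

q1 (heat ice -7.3→0.0 °C): 195.2 × 2.08 × 7.3 = 2964 J
q2 (melt at 0 °C): 195.2 × 336.0 = 65587 J
q3 (heat water 0.0→100.0 °C): 195.2 × 4.16 × 100.0 = 81203 J
q4 (vaporize at 100 °C): 195.2 × 2267.0 = 442518 J
q5 (heat steam 100.0→148.0 °C): 195.2 × 1.96 × 48.0 = 18364 J
Total: 2964 + 65587 + 81203 + 442518 + 18364 = 610636 J = 611 kJ

q = 611 kJ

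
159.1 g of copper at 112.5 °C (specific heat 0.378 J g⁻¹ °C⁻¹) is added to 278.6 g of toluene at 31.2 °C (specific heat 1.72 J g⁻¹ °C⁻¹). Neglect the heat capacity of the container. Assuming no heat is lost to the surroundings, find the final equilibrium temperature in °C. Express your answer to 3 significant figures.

T_f = 40.3 °C

Heat lost by copper = heat gained by toluene.
(159.1)(0.378)(112.5 − T) = (278.6)(1.72)(T − 31.2)
60.1398 (112.5 − T) = 479.192 (T − 31.2)
6765.7 − 60.1398 T = 479.192 T − 14951
21716.7 = 539.3318 T
T = 40.27 °C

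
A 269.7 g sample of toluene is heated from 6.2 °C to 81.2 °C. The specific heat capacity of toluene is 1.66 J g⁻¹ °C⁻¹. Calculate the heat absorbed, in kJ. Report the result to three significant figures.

q = m c ΔT = 269.7 × 1.66 × (81.2 − 6.2)
q = 269.7 × 1.66 × 75.0 = 33580 J = 33.6 kJ

q = 33.6 kJ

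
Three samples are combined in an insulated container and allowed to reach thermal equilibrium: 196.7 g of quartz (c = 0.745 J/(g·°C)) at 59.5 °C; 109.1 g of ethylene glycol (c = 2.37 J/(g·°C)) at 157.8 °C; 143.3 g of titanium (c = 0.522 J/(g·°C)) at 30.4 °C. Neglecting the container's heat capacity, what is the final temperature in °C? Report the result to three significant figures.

T_f = 108 °C

Σ mᵢcᵢ(T − Tᵢ) = 0  ⇒  T = Σ mᵢcᵢTᵢ / Σ mᵢcᵢ
Σ mᵢcᵢ = 196.7×0.745 + 109.1×2.37 + 143.3×0.522 = 479.9111
Σ mᵢcᵢTᵢ = 146.5415×59.5 + 258.567×157.8 + 74.8026×30.4 = 51795
T = 51795 / 479.9111 = 107.9 °C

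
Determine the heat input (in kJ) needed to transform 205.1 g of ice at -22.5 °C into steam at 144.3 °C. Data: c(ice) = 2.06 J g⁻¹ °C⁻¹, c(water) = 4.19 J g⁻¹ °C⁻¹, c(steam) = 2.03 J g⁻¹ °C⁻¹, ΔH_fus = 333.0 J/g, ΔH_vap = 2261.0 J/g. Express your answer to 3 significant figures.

q = 646 kJ

q1 (heat ice -22.5→0.0 °C): 205.1 × 2.06 × 22.5 = 9506 J
q2 (melt at 0 °C): 205.1 × 333.0 = 68298 J
q3 (heat water 0.0→100.0 °C): 205.1 × 4.19 × 100.0 = 85937 J
q4 (vaporize at 100 °C): 205.1 × 2261.0 = 463731 J
q5 (heat steam 100.0→144.3 °C): 205.1 × 2.03 × 44.3 = 18444 J
Total: 9506 + 68298 + 85937 + 463731 + 18444 = 645916 J = 646 kJ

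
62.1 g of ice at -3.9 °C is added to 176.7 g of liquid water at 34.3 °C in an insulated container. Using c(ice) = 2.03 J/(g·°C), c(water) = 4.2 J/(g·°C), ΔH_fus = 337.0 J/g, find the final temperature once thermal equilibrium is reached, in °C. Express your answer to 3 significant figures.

T_f = 4.02 °C

Heat to bring ice to 0 °C and melt it: q₁ = 62.1×2.03×3.9 + 62.1×337.0 = 21419 J
Heat the water can supply cooling to 0 °C: 176.7×4.2×34.3 = 25455.4 J > q₁, so all ice melts.
Energy balance: 176.7×4.2×(34.3 − T) = 21419 + 62.1×4.2×(T − 0)
742.14(34.3 − T) = 21419 + 260.82 T
25455.4 − 21419 = 1002.96 T
T = 4036.4 / 1002.96 = 4.024 °C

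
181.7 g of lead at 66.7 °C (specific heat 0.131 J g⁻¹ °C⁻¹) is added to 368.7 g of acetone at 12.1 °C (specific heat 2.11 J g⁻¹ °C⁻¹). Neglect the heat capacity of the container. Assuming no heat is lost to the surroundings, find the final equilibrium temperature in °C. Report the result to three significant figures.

Heat lost by lead = heat gained by acetone.
(181.7)(0.131)(66.7 − T) = (368.7)(2.11)(T − 12.1)
23.8027 (66.7 − T) = 777.957 (T − 12.1)
1587.6 − 23.8027 T = 777.957 T − 9413.3
11000.9 = 801.7597 T
T = 13.72 °C

T_f = 13.7 °C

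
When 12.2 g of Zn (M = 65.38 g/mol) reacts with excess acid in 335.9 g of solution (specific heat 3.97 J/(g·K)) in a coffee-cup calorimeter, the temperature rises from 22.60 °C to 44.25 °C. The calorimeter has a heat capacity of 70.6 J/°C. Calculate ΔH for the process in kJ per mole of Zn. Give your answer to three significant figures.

ΔH = -163 kJ/mol

|ΔT| = |44.25 − 22.60| = 21.65 °C
|q_surr| = (335.9 × 3.97 + 70.6) × 21.65 = 1404.123 × 21.65 = 30400 J
n(Zn) = 12.2 / 65.38 = 0.1866 mol
Temperature rose, so q_rxn = −|q_surr| = -30.40 kJ
ΔH = q_rxn / n = -162.9 kJ/mol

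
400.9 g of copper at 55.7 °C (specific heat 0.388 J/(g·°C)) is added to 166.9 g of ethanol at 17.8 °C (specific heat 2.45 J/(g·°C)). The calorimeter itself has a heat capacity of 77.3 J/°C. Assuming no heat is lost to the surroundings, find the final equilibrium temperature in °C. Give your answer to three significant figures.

Heat lost by copper = heat gained by ethanol + calorimeter.
(400.9)(0.388)(55.7 − T) = [(166.9)(2.45) + 77.3](T − 17.8)
155.5492 (55.7 − T) = 486.205 (T − 17.8)
8664.1 − 155.5492 T = 486.205 T − 8654.4
17318.5 = 641.7542 T
T = 26.99 °C

T_f = 27.0 °C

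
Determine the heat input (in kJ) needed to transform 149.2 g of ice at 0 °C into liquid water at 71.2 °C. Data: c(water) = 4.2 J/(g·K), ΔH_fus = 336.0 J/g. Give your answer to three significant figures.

q = 94.7 kJ

q1 (melt at 0 °C): 149.2 × 336.0 = 50131 J
q2 (heat water 0.0→71.2 °C): 149.2 × 4.2 × 71.2 = 44617 J
Total: 50131 + 44617 = 94748 J = 94.7 kJ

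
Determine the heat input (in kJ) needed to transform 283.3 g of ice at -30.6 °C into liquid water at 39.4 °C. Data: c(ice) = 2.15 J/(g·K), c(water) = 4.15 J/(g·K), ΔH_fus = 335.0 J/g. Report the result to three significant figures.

q = 160 kJ

q1 (heat ice -30.6→0.0 °C): 283.3 × 2.15 × 30.6 = 18638 J
q2 (melt at 0 °C): 283.3 × 335.0 = 94906 J
q3 (heat water 0.0→39.4 °C): 283.3 × 4.15 × 39.4 = 46322 J
Total: 18638 + 94906 + 46322 = 159866 J = 160 kJ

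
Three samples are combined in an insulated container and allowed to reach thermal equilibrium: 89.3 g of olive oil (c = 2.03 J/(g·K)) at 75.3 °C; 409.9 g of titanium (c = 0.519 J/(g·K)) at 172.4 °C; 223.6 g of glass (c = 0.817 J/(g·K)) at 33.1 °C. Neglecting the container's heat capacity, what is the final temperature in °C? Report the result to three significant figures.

T_f = 97.8 °C

Σ mᵢcᵢ(T − Tᵢ) = 0  ⇒  T = Σ mᵢcᵢTᵢ / Σ mᵢcᵢ
Σ mᵢcᵢ = 89.3×2.03 + 409.9×0.519 + 223.6×0.817 = 576.6983
Σ mᵢcᵢTᵢ = 181.279×75.3 + 212.7381×172.4 + 182.6812×33.1 = 56373
T = 56373 / 576.6983 = 97.75 °C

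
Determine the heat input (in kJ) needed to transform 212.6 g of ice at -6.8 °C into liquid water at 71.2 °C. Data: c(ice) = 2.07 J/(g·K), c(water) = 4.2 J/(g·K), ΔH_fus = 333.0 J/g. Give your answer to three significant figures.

q1 (heat ice -6.8→0.0 °C): 212.6 × 2.07 × 6.8 = 2993 J
q2 (melt at 0 °C): 212.6 × 333.0 = 70796 J
q3 (heat water 0.0→71.2 °C): 212.6 × 4.2 × 71.2 = 63576 J
Total: 2993 + 70796 + 63576 = 137365 J = 137 kJ

q = 137 kJ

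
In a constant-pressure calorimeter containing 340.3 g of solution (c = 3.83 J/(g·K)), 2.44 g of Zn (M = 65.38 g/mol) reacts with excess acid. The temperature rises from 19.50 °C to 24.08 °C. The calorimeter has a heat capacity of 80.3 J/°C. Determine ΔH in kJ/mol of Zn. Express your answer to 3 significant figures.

ΔH = -170 kJ/mol

|ΔT| = |24.08 − 19.50| = 4.58 °C
|q_surr| = (340.3 × 3.83 + 80.3) × 4.58 = 1383.649 × 4.58 = 6337 J
n(Zn) = 2.44 / 65.38 = 0.03732 mol
Temperature rose, so q_rxn = −|q_surr| = -6.337 kJ
ΔH = q_rxn / n = -169.8 kJ/mol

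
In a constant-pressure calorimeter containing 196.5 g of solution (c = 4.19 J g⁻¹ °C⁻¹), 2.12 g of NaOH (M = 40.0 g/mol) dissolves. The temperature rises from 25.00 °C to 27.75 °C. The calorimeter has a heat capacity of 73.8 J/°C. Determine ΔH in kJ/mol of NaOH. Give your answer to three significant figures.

ΔH = -46.5 kJ/mol

|ΔT| = |27.75 − 25.00| = 2.75 °C
|q_surr| = (196.5 × 4.19 + 73.8) × 2.75 = 897.135 × 2.75 = 2467 J
n(NaOH) = 2.12 / 40.0 = 0.05300 mol
Temperature rose, so q_rxn = −|q_surr| = -2.467 kJ
ΔH = q_rxn / n = -46.547 kJ/mol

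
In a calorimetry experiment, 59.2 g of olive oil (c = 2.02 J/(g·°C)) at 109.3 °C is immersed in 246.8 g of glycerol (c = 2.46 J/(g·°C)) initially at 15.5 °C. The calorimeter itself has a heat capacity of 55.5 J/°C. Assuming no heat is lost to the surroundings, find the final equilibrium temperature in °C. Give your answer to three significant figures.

T_f = 29.8 °C

Heat lost by olive oil = heat gained by glycerol + calorimeter.
(59.2)(2.02)(109.3 − T) = [(246.8)(2.46) + 55.5](T − 15.5)
119.584 (109.3 − T) = 662.628 (T − 15.5)
13071 − 119.584 T = 662.628 T − 10271
23342 = 782.212 T
T = 29.84 °C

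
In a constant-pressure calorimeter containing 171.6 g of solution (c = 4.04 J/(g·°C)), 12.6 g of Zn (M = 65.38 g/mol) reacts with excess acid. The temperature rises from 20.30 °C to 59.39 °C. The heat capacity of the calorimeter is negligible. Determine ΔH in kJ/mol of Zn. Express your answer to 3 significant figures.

ΔH = -141 kJ/mol

|ΔT| = |59.39 − 20.30| = 39.09 °C
|q_surr| = (171.6 × 4.04) × 39.09 = 693.264 × 39.09 = 27100 J
n(Zn) = 12.6 / 65.38 = 0.1927 mol
Temperature rose, so q_rxn = −|q_surr| = -27.10 kJ
ΔH = q_rxn / n = -140.6 kJ/mol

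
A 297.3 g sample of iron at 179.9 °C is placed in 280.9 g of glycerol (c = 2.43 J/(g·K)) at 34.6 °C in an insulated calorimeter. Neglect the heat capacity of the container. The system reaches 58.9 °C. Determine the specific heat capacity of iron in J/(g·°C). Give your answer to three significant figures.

q_gained = (280.9 × 2.43) × (58.9 − 34.6) = 16590 J
q_lost = 297.3 × c × (179.9 − 58.9) = 35973.3 c
Set equal: c = 16590 / 35973.3 = 0.461 J/(g·°C)

c = 0.461 J/(g·°C)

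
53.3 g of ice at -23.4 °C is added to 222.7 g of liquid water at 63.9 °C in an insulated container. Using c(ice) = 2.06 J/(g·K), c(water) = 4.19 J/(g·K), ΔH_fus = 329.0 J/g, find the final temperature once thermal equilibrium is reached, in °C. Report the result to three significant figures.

Heat to bring ice to 0 °C and melt it: q₁ = 53.3×2.06×23.4 + 53.3×329.0 = 20105 J
Heat the water can supply cooling to 0 °C: 222.7×4.19×63.9 = 59625.9 J > q₁, so all ice melts.
Energy balance: 222.7×4.19×(63.9 − T) = 20105 + 53.3×4.19×(T − 0)
933.113(63.9 − T) = 20105 + 223.327 T
59625.9 − 20105 = 1156.440 T
T = 39520.9 / 1156.440 = 34.17 °C

T_f = 34.2 °C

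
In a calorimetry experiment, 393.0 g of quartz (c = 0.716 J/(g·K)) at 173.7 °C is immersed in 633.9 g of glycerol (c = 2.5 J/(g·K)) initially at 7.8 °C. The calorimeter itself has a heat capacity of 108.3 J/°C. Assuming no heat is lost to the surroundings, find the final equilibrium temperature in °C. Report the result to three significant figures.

T_f = 31.4 °C

Heat lost by quartz = heat gained by glycerol + calorimeter.
(393.0)(0.716)(173.7 − T) = [(633.9)(2.5) + 108.3](T − 7.8)
281.388 (173.7 − T) = 1693.05 (T − 7.8)
48877 − 281.388 T = 1693.05 T − 13206
62083 = 1974.438 T
T = 31.44 °C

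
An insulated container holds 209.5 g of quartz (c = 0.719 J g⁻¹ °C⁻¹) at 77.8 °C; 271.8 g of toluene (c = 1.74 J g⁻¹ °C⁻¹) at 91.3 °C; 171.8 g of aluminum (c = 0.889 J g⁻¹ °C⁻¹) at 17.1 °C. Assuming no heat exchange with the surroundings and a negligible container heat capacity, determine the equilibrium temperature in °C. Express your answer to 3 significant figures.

Σ mᵢcᵢ(T − Tᵢ) = 0  ⇒  T = Σ mᵢcᵢTᵢ / Σ mᵢcᵢ
Σ mᵢcᵢ = 209.5×0.719 + 271.8×1.74 + 171.8×0.889 = 776.2927
Σ mᵢcᵢTᵢ = 150.6305×77.8 + 472.932×91.3 + 152.7302×17.1 = 57509
T = 57509 / 776.2927 = 74.08 °C

T_f = 74.1 °C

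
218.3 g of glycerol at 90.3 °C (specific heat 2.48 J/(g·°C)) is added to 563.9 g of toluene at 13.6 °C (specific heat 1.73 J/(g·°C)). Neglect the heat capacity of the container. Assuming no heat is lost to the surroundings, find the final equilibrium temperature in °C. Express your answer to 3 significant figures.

T_f = 41.0 °C

Heat lost by glycerol = heat gained by toluene.
(218.3)(2.48)(90.3 − T) = (563.9)(1.73)(T − 13.6)
541.384 (90.3 − T) = 975.547 (T − 13.6)
48887 − 541.384 T = 975.547 T − 13267
62154 = 1516.931 T
T = 40.97 °C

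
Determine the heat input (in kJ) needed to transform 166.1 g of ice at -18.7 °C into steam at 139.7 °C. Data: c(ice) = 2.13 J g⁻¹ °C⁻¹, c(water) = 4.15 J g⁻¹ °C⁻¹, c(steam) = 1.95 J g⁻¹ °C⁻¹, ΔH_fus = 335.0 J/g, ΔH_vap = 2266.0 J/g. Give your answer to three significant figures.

q1 (heat ice -18.7→0.0 °C): 166.1 × 2.13 × 18.7 = 6616 J
q2 (melt at 0 °C): 166.1 × 335.0 = 55644 J
q3 (heat water 0.0→100.0 °C): 166.1 × 4.15 × 100.0 = 68932 J
q4 (vaporize at 100 °C): 166.1 × 2266.0 = 376383 J
q5 (heat steam 100.0→139.7 °C): 166.1 × 1.95 × 39.7 = 12859 J
Total: 6616 + 55644 + 68932 + 376383 + 12859 = 520434 J = 520 kJ

q = 520 kJ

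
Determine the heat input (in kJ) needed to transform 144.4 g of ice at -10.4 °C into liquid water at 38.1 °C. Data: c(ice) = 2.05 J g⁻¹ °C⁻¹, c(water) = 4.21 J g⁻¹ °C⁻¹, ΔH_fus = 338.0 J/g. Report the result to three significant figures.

q1 (heat ice -10.4→0.0 °C): 144.4 × 2.05 × 10.4 = 3079 J
q2 (melt at 0 °C): 144.4 × 338.0 = 48807 J
q3 (heat water 0.0→38.1 °C): 144.4 × 4.21 × 38.1 = 23162 J
Total: 3079 + 48807 + 23162 = 75048 J = 75.0 kJ

q = 75.0 kJ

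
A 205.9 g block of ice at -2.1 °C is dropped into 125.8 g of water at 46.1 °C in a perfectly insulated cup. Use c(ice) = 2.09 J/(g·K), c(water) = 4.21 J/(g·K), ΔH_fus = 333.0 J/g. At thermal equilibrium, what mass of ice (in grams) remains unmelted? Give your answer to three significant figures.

Heat to warm all ice to 0 °C: 205.9×2.09×2.1 = 903.70 J
Heat released by water cooling to 0 °C: 125.8×4.21×46.1 = 24415 J
24415 J < 903.70 + 205.9×333.0 = 69468.40 J, so not all ice melts; final T = 0 °C.
Heat left for melting: 24415 − 903.70 = 23511.30 J
Mass melted = 23511.30 / 333.0 = 70.60 g
Ice remaining = 205.9 − 70.60 = 135.30 g

m_ice remaining = 135 g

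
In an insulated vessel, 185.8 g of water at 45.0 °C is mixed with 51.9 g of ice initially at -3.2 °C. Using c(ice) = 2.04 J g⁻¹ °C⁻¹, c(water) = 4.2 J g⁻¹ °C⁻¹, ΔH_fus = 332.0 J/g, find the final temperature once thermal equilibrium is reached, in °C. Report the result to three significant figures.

Heat to bring ice to 0 °C and melt it: q₁ = 51.9×2.04×3.2 + 51.9×332.0 = 17570 J
Heat the water can supply cooling to 0 °C: 185.8×4.2×45.0 = 35116.2 J > q₁, so all ice melts.
Energy balance: 185.8×4.2×(45.0 − T) = 17570 + 51.9×4.2×(T − 0)
780.36(45.0 − T) = 17570 + 217.98 T
35116.2 − 17570 = 998.34 T
T = 17546.2 / 998.34 = 17.58 °C

T_f = 17.6 °C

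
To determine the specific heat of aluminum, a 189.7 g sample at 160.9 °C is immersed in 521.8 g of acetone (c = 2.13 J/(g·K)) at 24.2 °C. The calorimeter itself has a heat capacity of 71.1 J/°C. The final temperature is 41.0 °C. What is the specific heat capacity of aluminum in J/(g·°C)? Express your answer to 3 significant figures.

q_gained = (521.8 × 2.13 + 71.1) × (41.0 − 24.2) = 19867 J
q_lost = 189.7 × c × (160.9 − 41.0) = 22745.03 c
Set equal: c = 19867 / 22745.03 = 0.873 J/(g·°C)

c = 0.873 J/(g·°C)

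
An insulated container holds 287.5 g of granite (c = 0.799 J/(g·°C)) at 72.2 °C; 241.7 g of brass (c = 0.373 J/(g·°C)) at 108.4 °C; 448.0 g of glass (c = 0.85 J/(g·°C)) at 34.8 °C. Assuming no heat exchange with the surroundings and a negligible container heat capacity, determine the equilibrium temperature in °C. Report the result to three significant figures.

Σ mᵢcᵢ(T − Tᵢ) = 0  ⇒  T = Σ mᵢcᵢTᵢ / Σ mᵢcᵢ
Σ mᵢcᵢ = 287.5×0.799 + 241.7×0.373 + 448.0×0.85 = 700.6666
Σ mᵢcᵢTᵢ = 229.7125×72.2 + 90.1541×108.4 + 380.8×34.8 = 39610
T = 39610 / 700.6666 = 56.53 °C

T_f = 56.5 °C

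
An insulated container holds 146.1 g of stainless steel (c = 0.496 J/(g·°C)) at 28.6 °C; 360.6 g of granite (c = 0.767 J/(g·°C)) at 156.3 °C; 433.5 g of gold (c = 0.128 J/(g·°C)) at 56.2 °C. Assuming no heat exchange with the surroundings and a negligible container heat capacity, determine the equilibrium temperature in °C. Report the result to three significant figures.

Σ mᵢcᵢ(T − Tᵢ) = 0  ⇒  T = Σ mᵢcᵢTᵢ / Σ mᵢcᵢ
Σ mᵢcᵢ = 146.1×0.496 + 360.6×0.767 + 433.5×0.128 = 404.5338
Σ mᵢcᵢTᵢ = 72.4656×28.6 + 276.5802×156.3 + 55.488×56.2 = 48420
T = 48420 / 404.5338 = 119.7 °C

T_f = 120 °C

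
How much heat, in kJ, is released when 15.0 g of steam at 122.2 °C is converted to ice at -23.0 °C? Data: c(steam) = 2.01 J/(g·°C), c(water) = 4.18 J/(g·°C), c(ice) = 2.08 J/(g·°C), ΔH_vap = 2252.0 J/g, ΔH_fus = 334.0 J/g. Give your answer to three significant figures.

q1 (cool steam 122.2→100 °C): 15.0 × 2.01 × 22.2 = 669 J
q2 (condense at 100 °C): 15.0 × 2252.0 = 33780 J
q3 (cool water 100→0 °C): 15.0 × 4.18 × 100.0 = 6270 J
q4 (freeze at 0 °C): 15.0 × 334.0 = 5010 J
q5 (cool ice 0→-23.0 °C): 15.0 × 2.08 × 23.0 = 718 J
Total: 669 + 33780 + 6270 + 5010 + 718 = 46447 J = 46.4 kJ

q = 46.4 kJ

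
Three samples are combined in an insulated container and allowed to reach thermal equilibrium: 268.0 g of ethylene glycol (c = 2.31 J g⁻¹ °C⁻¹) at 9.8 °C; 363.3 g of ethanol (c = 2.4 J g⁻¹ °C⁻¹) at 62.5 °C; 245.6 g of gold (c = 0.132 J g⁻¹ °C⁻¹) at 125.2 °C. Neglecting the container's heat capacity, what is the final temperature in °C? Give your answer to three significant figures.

T_f = 42.4 °C

Σ mᵢcᵢ(T − Tᵢ) = 0  ⇒  T = Σ mᵢcᵢTᵢ / Σ mᵢcᵢ
Σ mᵢcᵢ = 268.0×2.31 + 363.3×2.4 + 245.6×0.132 = 1523.4192
Σ mᵢcᵢTᵢ = 619.08×9.8 + 871.92×62.5 + 32.4192×125.2 = 64621
T = 64621 / 1523.4192 = 42.42 °C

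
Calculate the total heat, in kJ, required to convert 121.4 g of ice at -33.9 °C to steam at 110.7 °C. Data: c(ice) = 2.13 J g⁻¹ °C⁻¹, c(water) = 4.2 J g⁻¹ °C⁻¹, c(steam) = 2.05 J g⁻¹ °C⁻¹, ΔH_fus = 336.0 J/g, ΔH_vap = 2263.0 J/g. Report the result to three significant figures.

q1 (heat ice -33.9→0.0 °C): 121.4 × 2.13 × 33.9 = 8766 J
q2 (melt at 0 °C): 121.4 × 336.0 = 40790 J
q3 (heat water 0.0→100.0 °C): 121.4 × 4.2 × 100.0 = 50988 J
q4 (vaporize at 100 °C): 121.4 × 2263.0 = 274728 J
q5 (heat steam 100.0→110.7 °C): 121.4 × 2.05 × 10.7 = 2663 J
Total: 8766 + 40790 + 50988 + 274728 + 2663 = 377935 J = 378 kJ

q = 378 kJ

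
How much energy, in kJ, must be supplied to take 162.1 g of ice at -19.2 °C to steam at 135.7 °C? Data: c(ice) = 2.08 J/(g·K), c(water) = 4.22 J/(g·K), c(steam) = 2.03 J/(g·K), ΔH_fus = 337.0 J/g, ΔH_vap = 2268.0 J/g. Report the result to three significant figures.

q = 509 kJ

q1 (heat ice -19.2→0.0 °C): 162.1 × 2.08 × 19.2 = 6474 J
q2 (melt at 0 °C): 162.1 × 337.0 = 54628 J
q3 (heat water 0.0→100.0 °C): 162.1 × 4.22 × 100.0 = 68406 J
q4 (vaporize at 100 °C): 162.1 × 2268.0 = 367643 J
q5 (heat steam 100.0→135.7 °C): 162.1 × 2.03 × 35.7 = 11748 J
Total: 6474 + 54628 + 68406 + 367643 + 11748 = 508899 J = 509 kJ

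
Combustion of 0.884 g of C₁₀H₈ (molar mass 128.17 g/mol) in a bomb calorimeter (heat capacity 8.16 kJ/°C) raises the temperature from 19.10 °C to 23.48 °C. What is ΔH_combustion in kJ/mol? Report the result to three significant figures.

ΔT = 23.48 − 19.10 = 4.38 °C
q_cal = C_cal × ΔT = 8.16 × 4.38 = 35.7408 kJ
n = 0.884 / 128.17 = 0.006897 mol
q_rxn = −q_cal = -35.7408 kJ
ΔH = -35.7408 / 0.006897 = -5182 kJ/mol

ΔH = -5180 kJ/mol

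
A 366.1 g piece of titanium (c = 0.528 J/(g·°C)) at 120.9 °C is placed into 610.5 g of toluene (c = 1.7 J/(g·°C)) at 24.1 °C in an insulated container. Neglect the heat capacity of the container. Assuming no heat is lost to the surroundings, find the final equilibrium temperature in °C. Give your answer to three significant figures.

T_f = 39.3 °C

Heat lost by titanium = heat gained by toluene.
(366.1)(0.528)(120.9 − T) = (610.5)(1.7)(T − 24.1)
193.3008 (120.9 − T) = 1037.85 (T − 24.1)
23370 − 193.3008 T = 1037.85 T − 25012
48382 = 1231.1508 T
T = 39.30 °C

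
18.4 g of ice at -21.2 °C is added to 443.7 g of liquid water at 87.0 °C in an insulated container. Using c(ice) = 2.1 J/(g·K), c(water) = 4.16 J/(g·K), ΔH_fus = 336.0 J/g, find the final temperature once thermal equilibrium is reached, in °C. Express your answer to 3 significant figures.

Heat to bring ice to 0 °C and melt it: q₁ = 18.4×2.1×21.2 + 18.4×336.0 = 7001.6 J
Heat the water can supply cooling to 0 °C: 443.7×4.16×87.0 = 160584 J > q₁, so all ice melts.
Energy balance: 443.7×4.16×(87.0 − T) = 7001.6 + 18.4×4.16×(T − 0)
1845.792(87.0 − T) = 7001.6 + 76.544 T
160584 − 7001.6 = 1922.336 T
T = 153582.4 / 1922.336 = 79.89 °C

T_f = 79.9 °C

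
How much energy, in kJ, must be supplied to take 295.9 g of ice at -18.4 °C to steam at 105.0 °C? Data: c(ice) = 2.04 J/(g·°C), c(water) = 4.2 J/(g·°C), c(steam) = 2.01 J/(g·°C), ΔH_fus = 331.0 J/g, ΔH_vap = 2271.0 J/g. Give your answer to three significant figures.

q1 (heat ice -18.4→0.0 °C): 295.9 × 2.04 × 18.4 = 11107 J
q2 (melt at 0 °C): 295.9 × 331.0 = 97943 J
q3 (heat water 0.0→100.0 °C): 295.9 × 4.2 × 100.0 = 124278 J
q4 (vaporize at 100 °C): 295.9 × 2271.0 = 671989 J
q5 (heat steam 100.0→105.0 °C): 295.9 × 2.01 × 5.0 = 2974 J
Total: 11107 + 97943 + 124278 + 671989 + 2974 = 908291 J = 908 kJ

q = 908 kJ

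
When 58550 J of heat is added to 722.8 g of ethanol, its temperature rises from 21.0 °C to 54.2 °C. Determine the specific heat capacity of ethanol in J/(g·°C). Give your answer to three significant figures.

c = q / (m ΔT) = 58550 / (722.8 × 33.2)
c = 58550 / 23996.96 = 2.44 J/(g·°C)

c = 2.44 J/(g·°C)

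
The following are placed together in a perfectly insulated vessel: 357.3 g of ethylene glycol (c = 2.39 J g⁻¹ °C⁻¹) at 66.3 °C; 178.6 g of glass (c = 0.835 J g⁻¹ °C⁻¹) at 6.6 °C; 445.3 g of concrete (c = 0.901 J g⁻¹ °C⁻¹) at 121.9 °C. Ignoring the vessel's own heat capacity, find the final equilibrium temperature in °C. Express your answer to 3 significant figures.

Σ mᵢcᵢ(T − Tᵢ) = 0  ⇒  T = Σ mᵢcᵢTᵢ / Σ mᵢcᵢ
Σ mᵢcᵢ = 357.3×2.39 + 178.6×0.835 + 445.3×0.901 = 1404.2933
Σ mᵢcᵢTᵢ = 853.947×66.3 + 149.131×6.6 + 401.2153×121.9 = 106510
T = 106510 / 1404.2933 = 75.846 °C

T_f = 75.8 °C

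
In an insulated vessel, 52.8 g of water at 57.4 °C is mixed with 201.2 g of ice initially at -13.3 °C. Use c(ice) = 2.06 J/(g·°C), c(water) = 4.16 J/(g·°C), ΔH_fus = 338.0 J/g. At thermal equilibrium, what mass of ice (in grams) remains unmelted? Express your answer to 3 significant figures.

m_ice remaining = 180 g

Heat to warm all ice to 0 °C: 201.2×2.06×13.3 = 5512.5 J
Heat released by water cooling to 0 °C: 52.8×4.16×57.4 = 12608 J
12608 J < 5512.5 + 201.2×338.0 = 73518.1 J, so not all ice melts; final T = 0 °C.
Heat left for melting: 12608 − 5512.5 = 7095.5 J
Mass melted = 7095.5 / 338.0 = 20.99 g
Ice remaining = 201.2 − 20.99 = 180.21 g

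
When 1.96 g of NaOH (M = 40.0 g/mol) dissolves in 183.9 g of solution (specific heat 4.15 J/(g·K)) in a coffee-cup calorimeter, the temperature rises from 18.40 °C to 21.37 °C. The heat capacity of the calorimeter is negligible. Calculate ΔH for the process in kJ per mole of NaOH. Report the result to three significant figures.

ΔH = -46.3 kJ/mol

|ΔT| = |21.37 − 18.40| = 2.97 °C
|q_surr| = (183.9 × 4.15) × 2.97 = 763.185 × 2.97 = 2267 J
n(NaOH) = 1.96 / 40.0 = 0.04900 mol
Temperature rose, so q_rxn = −|q_surr| = -2.267 kJ
ΔH = q_rxn / n = -46.27 kJ/mol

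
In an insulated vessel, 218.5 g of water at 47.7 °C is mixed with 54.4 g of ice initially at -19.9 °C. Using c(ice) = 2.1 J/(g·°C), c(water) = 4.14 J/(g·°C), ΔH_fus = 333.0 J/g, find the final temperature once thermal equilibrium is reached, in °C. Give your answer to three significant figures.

T_f = 20.1 °C

Heat to bring ice to 0 °C and melt it: q₁ = 54.4×2.1×19.9 + 54.4×333.0 = 20389 J
Heat the water can supply cooling to 0 °C: 218.5×4.14×47.7 = 43148.9 J > q₁, so all ice melts.
Energy balance: 218.5×4.14×(47.7 − T) = 20389 + 54.4×4.14×(T − 0)
904.59(47.7 − T) = 20389 + 225.216 T
43148.9 − 20389 = 1129.806 T
T = 22759.9 / 1129.806 = 20.14 °C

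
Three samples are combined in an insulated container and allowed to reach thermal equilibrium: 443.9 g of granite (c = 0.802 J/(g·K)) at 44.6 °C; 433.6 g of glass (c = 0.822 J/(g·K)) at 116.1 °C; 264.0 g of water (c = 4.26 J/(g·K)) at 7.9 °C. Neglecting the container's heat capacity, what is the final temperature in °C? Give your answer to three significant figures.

T_f = 36.0 °C

Σ mᵢcᵢ(T − Tᵢ) = 0  ⇒  T = Σ mᵢcᵢTᵢ / Σ mᵢcᵢ
Σ mᵢcᵢ = 443.9×0.802 + 433.6×0.822 + 264.0×4.26 = 1837.0670
Σ mᵢcᵢTᵢ = 356.0078×44.6 + 356.4192×116.1 + 1124.64×7.9 = 66143
T = 66143 / 1837.0670 = 36.00 °C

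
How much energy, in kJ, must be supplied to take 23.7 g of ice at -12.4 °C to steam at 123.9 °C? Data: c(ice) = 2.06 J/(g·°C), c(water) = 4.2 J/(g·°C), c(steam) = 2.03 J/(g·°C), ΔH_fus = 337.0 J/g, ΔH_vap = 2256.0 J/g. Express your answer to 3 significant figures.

q = 73.2 kJ

q1 (heat ice -12.4→0.0 °C): 23.7 × 2.06 × 12.4 = 605 J
q2 (melt at 0 °C): 23.7 × 337.0 = 7987 J
q3 (heat water 0.0→100.0 °C): 23.7 × 4.2 × 100.0 = 9954 J
q4 (vaporize at 100 °C): 23.7 × 2256.0 = 53467 J
q5 (heat steam 100.0→123.9 °C): 23.7 × 2.03 × 23.9 = 1150 J
Total: 605 + 7987 + 9954 + 53467 + 1150 = 73163 J = 73.2 kJ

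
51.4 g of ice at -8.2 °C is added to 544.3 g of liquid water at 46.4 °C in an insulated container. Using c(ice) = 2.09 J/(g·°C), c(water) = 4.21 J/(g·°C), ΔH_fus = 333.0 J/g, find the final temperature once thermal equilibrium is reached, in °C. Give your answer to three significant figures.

Heat to bring ice to 0 °C and melt it: q₁ = 51.4×2.09×8.2 + 51.4×333.0 = 17997 J
Heat the water can supply cooling to 0 °C: 544.3×4.21×46.4 = 106326 J > q₁, so all ice melts.
Energy balance: 544.3×4.21×(46.4 − T) = 17997 + 51.4×4.21×(T − 0)
2291.503(46.4 − T) = 17997 + 216.394 T
106326 − 17997 = 2507.897 T
T = 88329 / 2507.897 = 35.22 °C

T_f = 35.2 °C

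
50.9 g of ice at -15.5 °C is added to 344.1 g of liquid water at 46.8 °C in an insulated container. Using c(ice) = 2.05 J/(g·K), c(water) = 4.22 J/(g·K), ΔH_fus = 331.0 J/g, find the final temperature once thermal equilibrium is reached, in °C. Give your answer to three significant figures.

T_f = 29.7 °C

Heat to bring ice to 0 °C and melt it: q₁ = 50.9×2.05×15.5 + 50.9×331.0 = 18465 J
Heat the water can supply cooling to 0 °C: 344.1×4.22×46.8 = 67958.4 J > q₁, so all ice melts.
Energy balance: 344.1×4.22×(46.8 − T) = 18465 + 50.9×4.22×(T − 0)
1452.102(46.8 − T) = 18465 + 214.798 T
67958.4 − 18465 = 1666.900 T
T = 49493.4 / 1666.900 = 29.69 °C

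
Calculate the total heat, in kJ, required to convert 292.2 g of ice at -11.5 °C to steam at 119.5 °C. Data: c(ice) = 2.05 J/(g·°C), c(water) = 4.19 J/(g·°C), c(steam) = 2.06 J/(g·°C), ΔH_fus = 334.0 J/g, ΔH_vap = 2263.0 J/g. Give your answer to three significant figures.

q1 (heat ice -11.5→0.0 °C): 292.2 × 2.05 × 11.5 = 6889 J
q2 (melt at 0 °C): 292.2 × 334.0 = 97595 J
q3 (heat water 0.0→100.0 °C): 292.2 × 4.19 × 100.0 = 122432 J
q4 (vaporize at 100 °C): 292.2 × 2263.0 = 661249 J
q5 (heat steam 100.0→119.5 °C): 292.2 × 2.06 × 19.5 = 11738 J
Total: 6889 + 97595 + 122432 + 661249 + 11738 = 899903 J = 900 kJ

q = 900 kJ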